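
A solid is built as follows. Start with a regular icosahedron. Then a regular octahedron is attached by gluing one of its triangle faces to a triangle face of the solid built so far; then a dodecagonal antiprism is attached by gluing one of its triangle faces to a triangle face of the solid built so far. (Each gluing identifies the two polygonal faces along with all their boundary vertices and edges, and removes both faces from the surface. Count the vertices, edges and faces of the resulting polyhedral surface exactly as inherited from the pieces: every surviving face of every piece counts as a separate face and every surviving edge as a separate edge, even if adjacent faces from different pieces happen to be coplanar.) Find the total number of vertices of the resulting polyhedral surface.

A regular icosahedron: V=12, E=30, F=20.
Attach a regular octahedron (V=6, E=12, F=8) along a 3-gon: merge 3 vertices and 3 edges, delete both glued faces → V=15, E=39, F=26.
Attach a dodecagonal antiprism (V=24, E=48, F=26) along a 3-gon: merge 3 vertices and 3 edges, delete both glued faces → V=36, E=84, F=50.
Check: V − E + F = 36 − 84 + 50 = 2.

36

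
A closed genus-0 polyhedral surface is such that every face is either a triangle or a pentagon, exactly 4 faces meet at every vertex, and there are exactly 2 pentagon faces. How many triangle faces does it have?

Let x be the number of triangles; then F = 2 + x.
Edge–face incidences: 2E = 5·2 + 3·x = 10 + 3x.
Every vertex has degree 4, so 4V = 2E.
Euler: V − E + F = 2 ⇒ (2E)/4 − E + (2 + x) = 2.
Multiply by 8: 2·(2E) − 4·(2E) + 8·(2 + x) = 16, i.e. 16 + 8x − 2·(10 + 3x) = 16.
Collecting terms: 2x − 4 = 16, so 2x = 20, so x = 10.
Then 2E = 10 + 3·10 = 40, so E = 20, V = 2E/4 = 10, F = 2 + 10 = 12.

10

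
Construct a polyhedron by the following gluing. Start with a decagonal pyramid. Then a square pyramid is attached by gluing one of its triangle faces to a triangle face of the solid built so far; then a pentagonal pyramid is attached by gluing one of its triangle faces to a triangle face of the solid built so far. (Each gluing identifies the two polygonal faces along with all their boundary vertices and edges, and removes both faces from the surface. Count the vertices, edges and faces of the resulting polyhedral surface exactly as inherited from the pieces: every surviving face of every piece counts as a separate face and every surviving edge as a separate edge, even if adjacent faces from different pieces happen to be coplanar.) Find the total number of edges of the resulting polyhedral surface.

32

A decagonal pyramid: V=11, E=20, F=11.
Attach a square pyramid (V=5, E=8, F=5) along a 3-gon: merge 3 vertices and 3 edges, delete both glued faces → V=13, E=25, F=14.
Attach a pentagonal pyramid (V=6, E=10, F=6) along a 3-gon: merge 3 vertices and 3 edges, delete both glued faces → V=16, E=32, F=18.
Check: V − E + F = 16 − 32 + 18 = 2.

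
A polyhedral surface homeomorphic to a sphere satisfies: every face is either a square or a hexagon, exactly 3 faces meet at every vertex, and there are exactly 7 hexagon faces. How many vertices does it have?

22

Let x be the number of squares; then F = 7 + x.
Edge–face incidences: 2E = 6·7 + 4·x = 42 + 4x.
Every vertex has degree 3, so 3V = 2E.
Euler: V − E + F = 2 ⇒ (2E)/3 − E + (7 + x) = 2.
Multiply by 6: 2·(2E) − 3·(2E) + 6·(7 + x) = 12, i.e. 42 + 6x − (42 + 4x) = 12.
Collecting terms: 2x = 12, so x = 6.
Then 2E = 42 + 4·6 = 66, so E = 33, V = 2E/3 = 22, F = 7 + 6 = 13.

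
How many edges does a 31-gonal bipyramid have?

93

A bipyramid over an n-gon has 2n triangular faces and n + 2 vertices: V = 31 + 2 = 33, E = 3·31 = 93, F = 2·31 = 62.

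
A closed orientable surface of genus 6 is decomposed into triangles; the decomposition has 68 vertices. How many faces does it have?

χ = 2 − 2·6 = -10, and every face is a triangle so 3F = 2E.
V − E + F = -10 with E = 3F/2 gives 68 − (3/2 − 1)·F = -10, so F = 156 and E = 234.

156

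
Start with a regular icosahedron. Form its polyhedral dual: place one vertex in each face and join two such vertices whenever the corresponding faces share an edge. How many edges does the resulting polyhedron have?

30

The base solid has V = 12, E = 30, F = 20.
The dual swaps V and F and preserves E: V′ = F = 20, E′ = E = 30, F′ = V = 12.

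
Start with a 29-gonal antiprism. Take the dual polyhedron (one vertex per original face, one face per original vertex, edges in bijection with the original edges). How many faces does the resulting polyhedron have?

The base solid has V = 58, E = 116, F = 60.
The dual swaps V and F and preserves E: V′ = F = 60, E′ = E = 116, F′ = V = 58.

58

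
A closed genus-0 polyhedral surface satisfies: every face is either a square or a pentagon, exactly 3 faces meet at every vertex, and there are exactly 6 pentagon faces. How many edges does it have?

Let x be the number of squares; then F = 6 + x.
Edge–face incidences: 2E = 5·6 + 4·x = 30 + 4x.
Every vertex has degree 3, so 3V = 2E.
Euler: V − E + F = 2 ⇒ (2E)/3 − E + (6 + x) = 2.
Multiply by 6: 2·(2E) − 3·(2E) + 6·(6 + x) = 12, i.e. 36 + 6x − (30 + 4x) = 12.
Collecting terms: 2x + 6 = 12, so 2x = 6, so x = 3.
Then 2E = 30 + 4·3 = 42, so E = 21, V = 2E/3 = 14, F = 6 + 3 = 9.

21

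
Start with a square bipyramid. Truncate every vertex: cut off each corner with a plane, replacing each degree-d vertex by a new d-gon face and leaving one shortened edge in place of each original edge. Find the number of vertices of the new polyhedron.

The base solid has V = 6, E = 12, F = 8.
Truncation replaces each original edge-end by a new vertex, so V′ = 2E = 24.
Each original edge survives, and each old vertex of degree d contributes d new edges; summing degrees gives Σd = 2E, so E′ = E + 2E = 3E = 36.
Each original face survives and each original vertex becomes one new face: F′ = F + V = 14.

24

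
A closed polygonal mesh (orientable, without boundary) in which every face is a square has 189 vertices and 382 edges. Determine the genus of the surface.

2

Every face is a square and each edge borders two faces, so 4F = 2·382, giving F = 191.
χ = V − E + F = 189 − 382 + 191 = -2.
For a closed orientable surface χ = 2 − 2g, so g = (2 − (-2))/2 = 2.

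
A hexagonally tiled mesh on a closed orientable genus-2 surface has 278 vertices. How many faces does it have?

140

χ = 2 − 2·2 = -2, and every face is a hexagon so 6F = 2E.
V − E + F = -2 with E = 6F/2 gives 278 − (6/2 − 1)·F = -2, so F = 140 and E = 420.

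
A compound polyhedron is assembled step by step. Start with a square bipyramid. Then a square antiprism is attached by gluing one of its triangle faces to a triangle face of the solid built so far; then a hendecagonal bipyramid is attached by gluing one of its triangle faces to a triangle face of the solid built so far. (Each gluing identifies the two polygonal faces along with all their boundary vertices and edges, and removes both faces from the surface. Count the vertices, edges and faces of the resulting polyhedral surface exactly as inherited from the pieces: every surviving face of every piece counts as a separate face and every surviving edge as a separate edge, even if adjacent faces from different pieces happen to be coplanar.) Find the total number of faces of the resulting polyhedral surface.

36

A square bipyramid: V=6, E=12, F=8.
Attach a square antiprism (V=8, E=16, F=10) along a 3-gon: merge 3 vertices and 3 edges, delete both glued faces → V=11, E=25, F=16.
Attach a hendecagonal bipyramid (V=13, E=33, F=22) along a 3-gon: merge 3 vertices and 3 edges, delete both glued faces → V=21, E=55, F=36.
Check: V − E + F = 21 − 55 + 36 = 2.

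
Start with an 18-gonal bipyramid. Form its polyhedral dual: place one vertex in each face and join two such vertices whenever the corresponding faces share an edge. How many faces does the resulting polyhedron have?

The base solid has V = 20, E = 54, F = 36.
The dual swaps V and F and preserves E: V′ = F = 36, E′ = E = 54, F′ = V = 20.

20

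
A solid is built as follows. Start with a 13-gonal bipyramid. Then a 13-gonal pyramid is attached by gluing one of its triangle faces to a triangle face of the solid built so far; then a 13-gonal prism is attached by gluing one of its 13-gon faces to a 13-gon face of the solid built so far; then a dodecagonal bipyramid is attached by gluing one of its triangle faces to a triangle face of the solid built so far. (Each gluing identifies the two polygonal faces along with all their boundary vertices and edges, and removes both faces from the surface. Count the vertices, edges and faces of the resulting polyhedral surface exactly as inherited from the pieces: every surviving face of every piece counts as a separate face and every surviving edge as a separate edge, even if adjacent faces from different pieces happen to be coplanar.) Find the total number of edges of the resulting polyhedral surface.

A 13-gonal bipyramid: V=15, E=39, F=26.
Attach a 13-gonal pyramid (V=14, E=26, F=14) along a 3-gon: merge 3 vertices and 3 edges, delete both glued faces → V=26, E=62, F=38.
Attach a 13-gonal prism (V=26, E=39, F=15) along a 13-gon: merge 13 vertices and 13 edges, delete both glued faces → V=39, E=88, F=51.
Attach a dodecagonal bipyramid (V=14, E=36, F=24) along a 3-gon: merge 3 vertices and 3 edges, delete both glued faces → V=50, E=121, F=73.
Check: V − E + F = 50 − 121 + 73 = 2.

121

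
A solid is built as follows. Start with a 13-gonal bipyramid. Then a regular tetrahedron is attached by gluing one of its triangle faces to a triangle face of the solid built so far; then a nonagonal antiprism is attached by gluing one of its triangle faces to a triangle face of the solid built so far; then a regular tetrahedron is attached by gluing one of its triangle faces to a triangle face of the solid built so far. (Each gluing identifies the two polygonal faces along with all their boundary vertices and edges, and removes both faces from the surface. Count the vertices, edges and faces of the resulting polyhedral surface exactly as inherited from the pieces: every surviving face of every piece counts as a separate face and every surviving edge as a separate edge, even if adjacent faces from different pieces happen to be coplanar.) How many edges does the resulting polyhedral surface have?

78

A 13-gonal bipyramid: V=15, E=39, F=26.
Attach a regular tetrahedron (V=4, E=6, F=4) along a 3-gon: merge 3 vertices and 3 edges, delete both glued faces → V=16, E=42, F=28.
Attach a nonagonal antiprism (V=18, E=36, F=20) along a 3-gon: merge 3 vertices and 3 edges, delete both glued faces → V=31, E=75, F=46.
Attach a regular tetrahedron (V=4, E=6, F=4) along a 3-gon: merge 3 vertices and 3 edges, delete both glued faces → V=32, E=78, F=48.
Check: V − E + F = 32 − 78 + 48 = 2.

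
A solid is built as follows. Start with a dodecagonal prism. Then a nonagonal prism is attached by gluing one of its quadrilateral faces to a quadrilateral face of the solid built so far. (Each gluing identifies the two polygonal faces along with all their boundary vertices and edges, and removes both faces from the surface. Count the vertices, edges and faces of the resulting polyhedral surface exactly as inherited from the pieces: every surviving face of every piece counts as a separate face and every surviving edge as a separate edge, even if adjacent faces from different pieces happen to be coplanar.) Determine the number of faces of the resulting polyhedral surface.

23

A dodecagonal prism: V=24, E=36, F=14.
Attach a nonagonal prism (V=18, E=27, F=11) along a 4-gon: merge 4 vertices and 4 edges, delete both glued faces → V=38, E=59, F=23.
Check: V − E + F = 38 − 59 + 23 = 2.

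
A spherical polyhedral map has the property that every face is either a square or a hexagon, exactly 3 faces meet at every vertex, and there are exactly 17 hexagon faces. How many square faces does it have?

6

Let x be the number of squares; then F = 17 + x.
Edge–face incidences: 2E = 6·17 + 4·x = 102 + 4x.
Every vertex has degree 3, so 3V = 2E.
Euler: V − E + F = 2 ⇒ (2E)/3 − E + (17 + x) = 2.
Multiply by 6: 2·(2E) − 3·(2E) + 6·(17 + x) = 12, i.e. 102 + 6x − (102 + 4x) = 12.
Collecting terms: 2x = 12, so x = 6.
Then 2E = 102 + 4·6 = 126, so E = 63, V = 2E/3 = 42, F = 17 + 6 = 23.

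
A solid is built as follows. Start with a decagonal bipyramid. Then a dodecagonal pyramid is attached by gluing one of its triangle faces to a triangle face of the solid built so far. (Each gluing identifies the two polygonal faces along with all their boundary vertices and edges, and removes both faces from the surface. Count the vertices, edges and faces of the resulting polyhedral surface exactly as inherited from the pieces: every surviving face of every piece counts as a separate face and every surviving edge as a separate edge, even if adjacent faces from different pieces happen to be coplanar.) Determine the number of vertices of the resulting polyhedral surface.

22

A decagonal bipyramid: V=12, E=30, F=20.
Attach a dodecagonal pyramid (V=13, E=24, F=13) along a 3-gon: merge 3 vertices and 3 edges, delete both glued faces → V=22, E=51, F=31.
Check: V − E + F = 22 − 51 + 31 = 2.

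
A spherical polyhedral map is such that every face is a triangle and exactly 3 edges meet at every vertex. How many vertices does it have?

4

Each face has 3 edges and each edge borders two faces, so 2E = 3F.
Each vertex has degree 3, so 3V = 2E and hence V = 3F/3.
Euler: V − E + F = 2 ⇒ (3F/3) − (3F/2) + F = 2.
Multiply by 6: (6 − 9 + 6)F = 12, i.e. 3F = 12.
So F = 4, E = 3·4/2 = 6, V = 3·4/3 = 4.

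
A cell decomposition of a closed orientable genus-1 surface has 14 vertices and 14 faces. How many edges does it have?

28

For a closed orientable surface of genus 1, χ = 2 − 2·1 = 0.
E = V + F − (0) = 14 + 14 − (0) = 28.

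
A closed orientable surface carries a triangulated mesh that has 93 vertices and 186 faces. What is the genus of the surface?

Every face is a triangle, so 2E = 3·186 = 558, giving E = 279.
χ = V − E + F = 93 − 279 + 186 = 0.
For a closed orientable surface χ = 2 − 2g, so g = (2 − (0))/2 = 1.

1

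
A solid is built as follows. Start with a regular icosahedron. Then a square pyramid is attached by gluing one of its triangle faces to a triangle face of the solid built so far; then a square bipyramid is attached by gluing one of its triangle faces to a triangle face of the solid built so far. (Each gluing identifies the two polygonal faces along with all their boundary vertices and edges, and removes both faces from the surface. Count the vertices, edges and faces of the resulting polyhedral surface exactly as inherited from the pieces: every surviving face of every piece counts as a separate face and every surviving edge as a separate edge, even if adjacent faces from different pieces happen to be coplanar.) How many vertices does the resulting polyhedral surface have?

17

A regular icosahedron: V=12, E=30, F=20.
Attach a square pyramid (V=5, E=8, F=5) along a 3-gon: merge 3 vertices and 3 edges, delete both glued faces → V=14, E=35, F=23.
Attach a square bipyramid (V=6, E=12, F=8) along a 3-gon: merge 3 vertices and 3 edges, delete both glued faces → V=17, E=44, F=29.
Check: V − E + F = 17 − 44 + 29 = 2.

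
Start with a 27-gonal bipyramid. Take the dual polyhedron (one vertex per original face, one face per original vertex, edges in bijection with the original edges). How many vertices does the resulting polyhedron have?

The base solid has V = 29, E = 81, F = 54.
The dual swaps V and F and preserves E: V′ = F = 54, E′ = E = 81, F′ = V = 29.

54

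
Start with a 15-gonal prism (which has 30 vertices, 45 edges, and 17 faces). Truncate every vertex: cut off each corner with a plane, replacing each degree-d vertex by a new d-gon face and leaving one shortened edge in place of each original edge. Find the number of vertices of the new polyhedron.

90

Truncation replaces each original edge-end by a new vertex, so V′ = 2E = 90.
Each original edge survives, and each old vertex of degree d contributes d new edges; summing degrees gives Σd = 2E, so E′ = E + 2E = 3E = 135.
Each original face survives and each original vertex becomes one new face: F′ = F + V = 47.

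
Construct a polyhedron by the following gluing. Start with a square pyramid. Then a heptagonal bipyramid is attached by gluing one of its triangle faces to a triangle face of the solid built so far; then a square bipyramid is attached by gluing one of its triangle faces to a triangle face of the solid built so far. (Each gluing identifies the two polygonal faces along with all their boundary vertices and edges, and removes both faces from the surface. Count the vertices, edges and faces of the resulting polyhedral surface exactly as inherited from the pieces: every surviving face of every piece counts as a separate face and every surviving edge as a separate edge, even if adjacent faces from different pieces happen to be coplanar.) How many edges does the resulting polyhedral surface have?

A square pyramid: V=5, E=8, F=5.
Attach a heptagonal bipyramid (V=9, E=21, F=14) along a 3-gon: merge 3 vertices and 3 edges, delete both glued faces → V=11, E=26, F=17.
Attach a square bipyramid (V=6, E=12, F=8) along a 3-gon: merge 3 vertices and 3 edges, delete both glued faces → V=14, E=35, F=23.
Check: V − E + F = 14 − 35 + 23 = 2.

35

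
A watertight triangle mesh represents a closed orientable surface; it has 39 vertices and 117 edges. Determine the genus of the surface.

1

Every face is a triangle and each edge borders two faces, so 3F = 2·117, giving F = 78.
χ = V − E + F = 39 − 117 + 78 = 0.
For a closed orientable surface χ = 2 − 2g, so g = (2 − (0))/2 = 1.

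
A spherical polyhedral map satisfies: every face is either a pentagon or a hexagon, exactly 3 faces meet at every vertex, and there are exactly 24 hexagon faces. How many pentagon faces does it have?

Let x be the number of pentagons; then F = 24 + x.
Edge–face incidences: 2E = 6·24 + 5·x = 144 + 5x.
Every vertex has degree 3, so 3V = 2E.
Euler: V − E + F = 2 ⇒ (2E)/3 − E + (24 + x) = 2.
Multiply by 6: 2·(2E) − 3·(2E) + 6·(24 + x) = 12, i.e. 144 + 6x − (144 + 5x) = 12.
Collecting terms: x = 12.
Then 2E = 144 + 5·12 = 204, so E = 102, V = 2E/3 = 68, F = 24 + 12 = 36.

12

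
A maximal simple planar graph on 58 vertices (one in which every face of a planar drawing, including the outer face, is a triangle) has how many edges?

In a plane triangulation 3F = 2E and V − E + F = 2, so E = 3V − 6 = 3·58 − 6 = 168.

168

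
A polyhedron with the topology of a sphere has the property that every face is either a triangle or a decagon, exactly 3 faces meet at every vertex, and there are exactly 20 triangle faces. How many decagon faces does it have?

12

Let x be the number of decagons; then F = 20 + x.
Edge–face incidences: 2E = 3·20 + 10·x = 60 + 10x.
Every vertex has degree 3, so 3V = 2E.
Euler: V − E + F = 2 ⇒ (2E)/3 − E + (20 + x) = 2.
Multiply by 6: 2·(2E) − 3·(2E) + 6·(20 + x) = 12, i.e. 120 + 6x − (60 + 10x) = 12.
Collecting terms: −4x + 60 = 12, so −4x = −48, so x = 12.
Then 2E = 60 + 10·12 = 180, so E = 90, V = 2E/3 = 60, F = 20 + 12 = 32.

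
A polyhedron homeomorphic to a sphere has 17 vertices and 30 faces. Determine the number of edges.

45

Here V − E + F = 2.
E = V + F − (2) = 17 + 30 − (2) = 45.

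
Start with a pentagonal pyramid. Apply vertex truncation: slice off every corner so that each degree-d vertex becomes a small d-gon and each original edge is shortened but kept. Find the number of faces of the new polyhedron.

The base solid has V = 6, E = 10, F = 6.
Truncation replaces each original edge-end by a new vertex, so V′ = 2E = 20.
Each original edge survives, and each old vertex of degree d contributes d new edges; summing degrees gives Σd = 2E, so E′ = E + 2E = 3E = 30.
Each original face survives and each original vertex becomes one new face: F′ = F + V = 12.

12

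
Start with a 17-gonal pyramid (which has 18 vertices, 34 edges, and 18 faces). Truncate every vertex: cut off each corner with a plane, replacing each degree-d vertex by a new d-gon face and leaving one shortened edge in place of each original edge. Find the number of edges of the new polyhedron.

102

Truncation replaces each original edge-end by a new vertex, so V′ = 2E = 68.
Each original edge survives, and each old vertex of degree d contributes d new edges; summing degrees gives Σd = 2E, so E′ = E + 2E = 3E = 102.
Each original face survives and each original vertex becomes one new face: F′ = F + V = 36.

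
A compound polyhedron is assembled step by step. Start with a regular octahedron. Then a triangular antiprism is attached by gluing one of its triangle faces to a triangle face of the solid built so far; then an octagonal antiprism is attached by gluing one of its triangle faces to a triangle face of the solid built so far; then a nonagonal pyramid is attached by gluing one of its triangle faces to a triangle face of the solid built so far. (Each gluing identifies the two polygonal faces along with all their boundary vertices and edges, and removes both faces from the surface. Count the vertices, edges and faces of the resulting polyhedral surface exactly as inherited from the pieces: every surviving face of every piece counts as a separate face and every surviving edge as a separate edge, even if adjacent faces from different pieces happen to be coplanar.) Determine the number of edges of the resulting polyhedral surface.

A regular octahedron: V=6, E=12, F=8.
Attach a triangular antiprism (V=6, E=12, F=8) along a 3-gon: merge 3 vertices and 3 edges, delete both glued faces → V=9, E=21, F=14.
Attach an octagonal antiprism (V=16, E=32, F=18) along a 3-gon: merge 3 vertices and 3 edges, delete both glued faces → V=22, E=50, F=30.
Attach a nonagonal pyramid (V=10, E=18, F=10) along a 3-gon: merge 3 vertices and 3 edges, delete both glued faces → V=29, E=65, F=38.
Check: V − E + F = 29 − 65 + 38 = 2.

65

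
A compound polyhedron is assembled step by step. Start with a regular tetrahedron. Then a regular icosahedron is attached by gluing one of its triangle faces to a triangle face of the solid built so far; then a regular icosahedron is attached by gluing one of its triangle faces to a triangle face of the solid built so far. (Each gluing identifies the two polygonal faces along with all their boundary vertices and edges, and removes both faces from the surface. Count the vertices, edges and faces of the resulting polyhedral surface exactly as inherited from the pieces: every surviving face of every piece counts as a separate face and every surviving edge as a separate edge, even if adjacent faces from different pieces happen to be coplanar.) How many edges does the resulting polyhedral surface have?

A regular tetrahedron: V=4, E=6, F=4.
Attach a regular icosahedron (V=12, E=30, F=20) along a 3-gon: merge 3 vertices and 3 edges, delete both glued faces → V=13, E=33, F=22.
Attach a regular icosahedron (V=12, E=30, F=20) along a 3-gon: merge 3 vertices and 3 edges, delete both glued faces → V=22, E=60, F=40.
Check: V − E + F = 22 − 60 + 40 = 2.

60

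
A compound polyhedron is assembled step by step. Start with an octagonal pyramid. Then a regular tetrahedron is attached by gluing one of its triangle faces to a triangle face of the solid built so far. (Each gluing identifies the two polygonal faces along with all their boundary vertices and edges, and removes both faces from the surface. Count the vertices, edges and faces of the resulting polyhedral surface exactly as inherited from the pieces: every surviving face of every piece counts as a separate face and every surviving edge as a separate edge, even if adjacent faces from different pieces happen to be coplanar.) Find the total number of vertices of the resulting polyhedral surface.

10

An octagonal pyramid: V=9, E=16, F=9.
Attach a regular tetrahedron (V=4, E=6, F=4) along a 3-gon: merge 3 vertices and 3 edges, delete both glued faces → V=10, E=19, F=11.
Check: V − E + F = 10 − 19 + 11 = 2.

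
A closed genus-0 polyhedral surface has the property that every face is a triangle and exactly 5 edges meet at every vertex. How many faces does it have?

Each face has 3 edges and each edge borders two faces, so 2E = 3F.
Each vertex has degree 5, so 5V = 2E and hence V = 3F/5.
Euler: V − E + F = 2 ⇒ (3F/5) − (3F/2) + F = 2.
Multiply by 10: (6 − 15 + 10)F = 20, i.e. 1F = 20.
So F = 20, E = 3·20/2 = 30, V = 3·20/5 = 12.

20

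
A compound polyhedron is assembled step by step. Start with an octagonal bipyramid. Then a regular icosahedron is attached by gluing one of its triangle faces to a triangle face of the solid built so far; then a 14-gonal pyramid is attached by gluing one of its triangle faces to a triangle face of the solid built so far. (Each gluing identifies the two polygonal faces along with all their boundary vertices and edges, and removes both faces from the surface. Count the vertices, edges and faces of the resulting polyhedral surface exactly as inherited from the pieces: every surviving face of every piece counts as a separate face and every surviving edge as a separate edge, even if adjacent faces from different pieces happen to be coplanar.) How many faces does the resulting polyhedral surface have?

47

An octagonal bipyramid: V=10, E=24, F=16.
Attach a regular icosahedron (V=12, E=30, F=20) along a 3-gon: merge 3 vertices and 3 edges, delete both glued faces → V=19, E=51, F=34.
Attach a 14-gonal pyramid (V=15, E=28, F=15) along a 3-gon: merge 3 vertices and 3 edges, delete both glued faces → V=31, E=76, F=47.
Check: V − E + F = 31 − 76 + 47 = 2.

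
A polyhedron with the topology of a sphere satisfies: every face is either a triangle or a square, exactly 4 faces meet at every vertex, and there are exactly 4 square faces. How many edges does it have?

Let x be the number of triangles; then F = 4 + x.
Edge–face incidences: 2E = 4·4 + 3·x = 16 + 3x.
Every vertex has degree 4, so 4V = 2E.
Euler: V − E + F = 2 ⇒ (2E)/4 − E + (4 + x) = 2.
Multiply by 8: 2·(2E) − 4·(2E) + 8·(4 + x) = 16, i.e. 32 + 8x − 2·(16 + 3x) = 16.
Collecting terms: 2x = 16, so x = 8.
Then 2E = 16 + 3·8 = 40, so E = 20, V = 2E/4 = 10, F = 4 + 8 = 12.

20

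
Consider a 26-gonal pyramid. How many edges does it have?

52

A pyramid on an n-gon base has one n-gon and n triangles: V = 26 + 1 = 27, E = 2·26 = 52, F = 26 + 1 = 27.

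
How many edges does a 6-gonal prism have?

A prism on an n-gon has two n-gon bases and n rectangular sides: V = 2·6 = 12, E = 3·6 = 18, F = 6 + 2 = 8.
Check: V − E + F = 12 − 18 + 8 = 2.

18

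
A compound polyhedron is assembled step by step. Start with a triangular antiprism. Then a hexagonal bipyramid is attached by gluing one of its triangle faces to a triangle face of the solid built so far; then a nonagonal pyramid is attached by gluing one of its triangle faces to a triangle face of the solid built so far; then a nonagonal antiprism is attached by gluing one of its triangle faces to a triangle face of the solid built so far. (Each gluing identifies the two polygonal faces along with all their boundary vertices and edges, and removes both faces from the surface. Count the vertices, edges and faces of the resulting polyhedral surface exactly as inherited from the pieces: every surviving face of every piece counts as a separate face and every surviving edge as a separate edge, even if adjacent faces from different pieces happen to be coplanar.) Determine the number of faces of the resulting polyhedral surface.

A triangular antiprism: V=6, E=12, F=8.
Attach a hexagonal bipyramid (V=8, E=18, F=12) along a 3-gon: merge 3 vertices and 3 edges, delete both glued faces → V=11, E=27, F=18.
Attach a nonagonal pyramid (V=10, E=18, F=10) along a 3-gon: merge 3 vertices and 3 edges, delete both glued faces → V=18, E=42, F=26.
Attach a nonagonal antiprism (V=18, E=36, F=20) along a 3-gon: merge 3 vertices and 3 edges, delete both glued faces → V=33, E=75, F=44.
Check: V − E + F = 33 − 75 + 44 = 2.

44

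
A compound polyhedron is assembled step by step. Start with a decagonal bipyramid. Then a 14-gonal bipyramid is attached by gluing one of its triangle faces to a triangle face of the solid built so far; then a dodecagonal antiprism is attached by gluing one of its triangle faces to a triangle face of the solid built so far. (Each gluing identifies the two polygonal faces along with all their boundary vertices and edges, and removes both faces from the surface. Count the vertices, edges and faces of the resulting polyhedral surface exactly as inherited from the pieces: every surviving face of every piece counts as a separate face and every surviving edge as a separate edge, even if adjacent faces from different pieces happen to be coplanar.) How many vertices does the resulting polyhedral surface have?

A decagonal bipyramid: V=12, E=30, F=20.
Attach a 14-gonal bipyramid (V=16, E=42, F=28) along a 3-gon: merge 3 vertices and 3 edges, delete both glued faces → V=25, E=69, F=46.
Attach a dodecagonal antiprism (V=24, E=48, F=26) along a 3-gon: merge 3 vertices and 3 edges, delete both glued faces → V=46, E=114, F=70.
Check: V − E + F = 46 − 114 + 70 = 2.

46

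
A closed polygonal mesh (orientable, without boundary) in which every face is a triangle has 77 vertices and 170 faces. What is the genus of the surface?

5

Every face is a triangle, so 2E = 3·170 = 510, giving E = 255.
χ = V − E + F = 77 − 255 + 170 = -8.
For a closed orientable surface χ = 2 − 2g, so g = (2 − (-8))/2 = 5.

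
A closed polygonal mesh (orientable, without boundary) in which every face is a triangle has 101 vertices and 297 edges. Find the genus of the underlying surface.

Every face is a triangle and each edge borders two faces, so 3F = 2·297, giving F = 198.
χ = V − E + F = 101 − 297 + 198 = 2.
For a closed orientable surface χ = 2 − 2g, so g = (2 − (2))/2 = 0.

0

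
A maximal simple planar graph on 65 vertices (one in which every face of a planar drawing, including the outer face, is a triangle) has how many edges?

189

In a plane triangulation 3F = 2E and V − E + F = 2, so E = 3V − 6 = 3·65 − 6 = 189.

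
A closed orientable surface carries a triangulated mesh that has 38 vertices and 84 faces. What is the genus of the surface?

Every face is a triangle, so 2E = 3·84 = 252, giving E = 126.
χ = V − E + F = 38 − 126 + 84 = -4.
For a closed orientable surface χ = 2 − 2g, so g = (2 − (-4))/2 = 3.

3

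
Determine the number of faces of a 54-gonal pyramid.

55

A pyramid on an n-gon base has one n-gon and n triangles: V = 54 + 1 = 55, E = 2·54 = 108, F = 54 + 1 = 55.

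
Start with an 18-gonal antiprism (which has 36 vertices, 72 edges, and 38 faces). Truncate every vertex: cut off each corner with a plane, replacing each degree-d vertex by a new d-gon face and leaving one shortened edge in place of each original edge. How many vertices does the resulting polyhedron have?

144

Truncation replaces each original edge-end by a new vertex, so V′ = 2E = 144.
Each original edge survives, and each old vertex of degree d contributes d new edges; summing degrees gives Σd = 2E, so E′ = E + 2E = 3E = 216.
Each original face survives and each original vertex becomes one new face: F′ = F + V = 74.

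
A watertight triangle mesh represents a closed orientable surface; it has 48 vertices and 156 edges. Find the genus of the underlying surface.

3

Every face is a triangle and each edge borders two faces, so 3F = 2·156, giving F = 104.
χ = V − E + F = 48 − 156 + 104 = -4.
For a closed orientable surface χ = 2 − 2g, so g = (2 − (-4))/2 = 3.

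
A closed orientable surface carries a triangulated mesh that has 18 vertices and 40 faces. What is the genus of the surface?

2

Every face is a triangle, so 2E = 3·40 = 120, giving E = 60.
χ = V − E + F = 18 − 60 + 40 = -2.
For a closed orientable surface χ = 2 − 2g, so g = (2 − (-2))/2 = 2.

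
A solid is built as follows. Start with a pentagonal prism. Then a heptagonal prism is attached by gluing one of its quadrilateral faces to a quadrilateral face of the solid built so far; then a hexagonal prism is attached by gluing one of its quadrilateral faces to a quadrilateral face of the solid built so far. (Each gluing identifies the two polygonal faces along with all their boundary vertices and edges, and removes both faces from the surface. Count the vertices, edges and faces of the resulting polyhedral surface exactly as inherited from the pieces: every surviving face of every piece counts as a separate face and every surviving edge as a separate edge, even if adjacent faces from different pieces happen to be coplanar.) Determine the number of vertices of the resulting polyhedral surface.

A pentagonal prism: V=10, E=15, F=7.
Attach a heptagonal prism (V=14, E=21, F=9) along a 4-gon: merge 4 vertices and 4 edges, delete both glued faces → V=20, E=32, F=14.
Attach a hexagonal prism (V=12, E=18, F=8) along a 4-gon: merge 4 vertices and 4 edges, delete both glued faces → V=28, E=46, F=20.
Check: V − E + F = 28 − 46 + 20 = 2.

28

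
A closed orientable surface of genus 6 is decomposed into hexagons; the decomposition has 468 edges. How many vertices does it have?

302

χ = 2 − 2·6 = -10, and every face is a hexagon so 6F = 2E.
F = 2E/6 = 156. Then V = -10 + E − F = -10 + 468 − 156 = 302.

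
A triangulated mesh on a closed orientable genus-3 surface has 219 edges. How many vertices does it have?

69

χ = 2 − 2·3 = -4, and every face is a triangle so 3F = 2E.
F = 2E/3 = 146. Then V = -4 + E − F = -4 + 219 − 146 = 69.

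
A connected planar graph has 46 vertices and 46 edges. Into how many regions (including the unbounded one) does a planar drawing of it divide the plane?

Euler's formula for a connected plane graph: V − E + F = 2, so F = 2 − 46 + 46 = 2.

2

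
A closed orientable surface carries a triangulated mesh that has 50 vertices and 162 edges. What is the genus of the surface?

3

Every face is a triangle and each edge borders two faces, so 3F = 2·162, giving F = 108.
χ = V − E + F = 50 − 162 + 108 = -4.
For a closed orientable surface χ = 2 − 2g, so g = (2 − (-4))/2 = 3.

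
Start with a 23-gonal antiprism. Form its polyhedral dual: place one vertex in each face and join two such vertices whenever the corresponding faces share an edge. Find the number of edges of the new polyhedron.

The base solid has V = 46, E = 92, F = 48.
The dual swaps V and F and preserves E: V′ = F = 48, E′ = E = 92, F′ = V = 46.

92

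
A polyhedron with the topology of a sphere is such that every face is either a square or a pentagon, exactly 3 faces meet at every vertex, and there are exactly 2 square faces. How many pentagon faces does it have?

Let x be the number of pentagons; then F = 2 + x.
Edge–face incidences: 2E = 4·2 + 5·x = 8 + 5x.
Every vertex has degree 3, so 3V = 2E.
Euler: V − E + F = 2 ⇒ (2E)/3 − E + (2 + x) = 2.
Multiply by 6: 2·(2E) − 3·(2E) + 6·(2 + x) = 12, i.e. 12 + 6x − (8 + 5x) = 12.
Collecting terms: x + 4 = 12, so x = 8.
Then 2E = 8 + 5·8 = 48, so E = 24, V = 2E/3 = 16, F = 2 + 8 = 10.

8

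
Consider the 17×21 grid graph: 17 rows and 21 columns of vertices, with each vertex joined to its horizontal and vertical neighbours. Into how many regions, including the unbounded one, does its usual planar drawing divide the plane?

The grid has V = 17·21 = 357 vertices and E = 17·20 + 21·16 = 676 edges.
F = 2 − V + E = 2 − 357 + 676 = 321.

321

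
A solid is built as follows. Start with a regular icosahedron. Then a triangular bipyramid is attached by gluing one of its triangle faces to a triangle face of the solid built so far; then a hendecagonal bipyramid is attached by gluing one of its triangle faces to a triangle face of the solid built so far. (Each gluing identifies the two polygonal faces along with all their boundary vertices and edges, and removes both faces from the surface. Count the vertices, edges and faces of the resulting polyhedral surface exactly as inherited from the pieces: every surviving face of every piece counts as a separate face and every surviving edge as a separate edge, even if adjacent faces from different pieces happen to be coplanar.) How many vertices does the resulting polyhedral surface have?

A regular icosahedron: V=12, E=30, F=20.
Attach a triangular bipyramid (V=5, E=9, F=6) along a 3-gon: merge 3 vertices and 3 edges, delete both glued faces → V=14, E=36, F=24.
Attach a hendecagonal bipyramid (V=13, E=33, F=22) along a 3-gon: merge 3 vertices and 3 edges, delete both glued faces → V=24, E=66, F=44.
Check: V − E + F = 24 − 66 + 44 = 2.

24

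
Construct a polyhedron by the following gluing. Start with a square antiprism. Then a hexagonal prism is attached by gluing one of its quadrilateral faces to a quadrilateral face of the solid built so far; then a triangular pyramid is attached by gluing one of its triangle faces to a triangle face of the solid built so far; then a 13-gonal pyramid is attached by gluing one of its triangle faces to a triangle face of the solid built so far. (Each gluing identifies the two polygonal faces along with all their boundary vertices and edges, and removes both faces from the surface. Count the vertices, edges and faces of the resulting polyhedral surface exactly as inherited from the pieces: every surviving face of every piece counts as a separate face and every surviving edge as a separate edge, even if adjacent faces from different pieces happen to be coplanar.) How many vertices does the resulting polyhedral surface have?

A square antiprism: V=8, E=16, F=10.
Attach a hexagonal prism (V=12, E=18, F=8) along a 4-gon: merge 4 vertices and 4 edges, delete both glued faces → V=16, E=30, F=16.
Attach a triangular pyramid (V=4, E=6, F=4) along a 3-gon: merge 3 vertices and 3 edges, delete both glued faces → V=17, E=33, F=18.
Attach a 13-gonal pyramid (V=14, E=26, F=14) along a 3-gon: merge 3 vertices and 3 edges, delete both glued faces → V=28, E=56, F=30.
Check: V − E + F = 28 − 56 + 30 = 2.

28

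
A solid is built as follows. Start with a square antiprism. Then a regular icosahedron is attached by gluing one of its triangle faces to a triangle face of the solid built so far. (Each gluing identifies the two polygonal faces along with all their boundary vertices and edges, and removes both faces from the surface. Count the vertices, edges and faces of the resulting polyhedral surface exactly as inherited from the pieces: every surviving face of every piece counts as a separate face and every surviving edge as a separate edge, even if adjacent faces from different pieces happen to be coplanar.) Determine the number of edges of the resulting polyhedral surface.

A square antiprism: V=8, E=16, F=10.
Attach a regular icosahedron (V=12, E=30, F=20) along a 3-gon: merge 3 vertices and 3 edges, delete both glued faces → V=17, E=43, F=28.
Check: V − E + F = 17 − 43 + 28 = 2.

43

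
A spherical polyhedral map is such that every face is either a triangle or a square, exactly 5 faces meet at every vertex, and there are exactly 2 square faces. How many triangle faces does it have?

Let x be the number of triangles; then F = 2 + x.
Edge–face incidences: 2E = 4·2 + 3·x = 8 + 3x.
Every vertex has degree 5, so 5V = 2E.
Euler: V − E + F = 2 ⇒ (2E)/5 − E + (2 + x) = 2.
Multiply by 10: 2·(2E) − 5·(2E) + 10·(2 + x) = 20, i.e. 20 + 10x − 3·(8 + 3x) = 20.
Collecting terms: x − 4 = 20, so x = 24.
Then 2E = 8 + 3·24 = 80, so E = 40, V = 2E/5 = 16, F = 2 + 24 = 26.

24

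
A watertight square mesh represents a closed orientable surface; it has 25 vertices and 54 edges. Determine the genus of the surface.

Every face is a square and each edge borders two faces, so 4F = 2·54, giving F = 27.
χ = V − E + F = 25 − 54 + 27 = -2.
For a closed orientable surface χ = 2 − 2g, so g = (2 − (-2))/2 = 2.

2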